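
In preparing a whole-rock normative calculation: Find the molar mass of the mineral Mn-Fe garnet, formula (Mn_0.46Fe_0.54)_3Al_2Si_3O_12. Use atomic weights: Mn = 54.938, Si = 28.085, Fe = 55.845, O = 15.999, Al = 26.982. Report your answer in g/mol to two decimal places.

496.49 g/mol

Mn: 1.38 × 54.938 = 75.8144
Fe: 1.62 × 55.845 = 90.4689
Al: 2 × 26.982 = 53.9640
Si: 3 × 28.085 = 84.2550
O: 12 × 15.999 = 191.9880
Summing the contributions gives the formula mass.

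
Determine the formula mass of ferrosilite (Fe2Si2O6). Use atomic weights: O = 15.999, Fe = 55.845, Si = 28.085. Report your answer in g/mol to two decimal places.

The formula mass is the sum 2*55.845 + 2*28.085 + 6*15.999.

263.85 g/mol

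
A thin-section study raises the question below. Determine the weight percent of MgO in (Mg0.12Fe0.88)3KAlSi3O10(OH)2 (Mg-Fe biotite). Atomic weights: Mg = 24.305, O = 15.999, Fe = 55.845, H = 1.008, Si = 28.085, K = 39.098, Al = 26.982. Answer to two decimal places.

Formula mass = 500.520 g/mol.
0.36 Mg → 0.3600 mol MgO per formula unit; M(MgO) = 40.304, so MgO mass = 14.509 g.
14.509/500.520 × 100 = 2.90 wt%.

2.90 wt%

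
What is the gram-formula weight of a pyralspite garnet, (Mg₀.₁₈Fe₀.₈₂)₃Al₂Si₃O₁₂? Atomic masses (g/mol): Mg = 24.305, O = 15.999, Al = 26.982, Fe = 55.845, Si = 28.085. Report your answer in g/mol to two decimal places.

480.71 g/mol

Mg: 0.54 × 24.305 = 13.1247
Fe: 2.46 × 55.845 = 137.3787
Al: 2 × 26.982 = 53.9640
Si: 3 × 28.085 = 84.2550
O: 12 × 15.999 = 191.9880
Summing the contributions gives the formula mass.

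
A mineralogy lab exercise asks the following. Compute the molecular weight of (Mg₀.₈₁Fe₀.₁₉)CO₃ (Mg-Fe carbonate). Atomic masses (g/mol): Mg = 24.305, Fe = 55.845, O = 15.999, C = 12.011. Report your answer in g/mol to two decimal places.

M = 0.81×24.305 + 0.19×55.845 + 1×12.011 + 3×15.999

90.31 g/mol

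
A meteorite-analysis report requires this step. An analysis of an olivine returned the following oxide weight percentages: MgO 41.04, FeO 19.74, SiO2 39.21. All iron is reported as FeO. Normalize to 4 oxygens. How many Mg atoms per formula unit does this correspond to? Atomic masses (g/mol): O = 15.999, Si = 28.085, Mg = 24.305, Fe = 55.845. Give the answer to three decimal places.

MgO: 41.04/40.304 = 1.01826 mol → 1.01826 mol Mg, 1.01826 mol O.
FeO: 19.74/71.844 = 0.27476 mol → 0.27476 mol Fe, 0.27476 mol O.
SiO2: 39.21/60.083 = 0.65260 mol → 0.65260 mol Si, 1.30520 mol O.
Total oxygen = 2.59822 mol. Normalization factor = 4/2.59822 = 1.53952.
Mg per 4 O = 1.01826 × 1.53952 = 1.568.

1.568 Mg apfu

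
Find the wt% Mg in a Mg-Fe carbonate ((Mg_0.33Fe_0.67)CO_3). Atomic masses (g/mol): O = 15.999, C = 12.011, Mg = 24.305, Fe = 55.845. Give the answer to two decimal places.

Molar mass of (Mg_0.33Fe_0.67)CO_3: 0.33*24.305 + 0.67*55.845 + 1*12.011 + 3*15.999 = 105.445 g/mol.
Mass of Mg per formula unit: 0.33 × 24.305 = 8.021 g.
Weight fraction Mg = 8.021 / 105.445 = 0.0761.

7.61 mass %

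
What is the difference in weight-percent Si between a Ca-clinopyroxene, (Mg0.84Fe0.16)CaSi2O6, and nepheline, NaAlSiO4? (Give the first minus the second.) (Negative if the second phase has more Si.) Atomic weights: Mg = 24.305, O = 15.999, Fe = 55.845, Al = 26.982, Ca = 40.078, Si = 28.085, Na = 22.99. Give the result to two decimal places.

5.58 percentage points

Si in (Mg0.84Fe0.16)CaSi2O6: molar mass 221.593 g/mol; 2×28.085 = 56.170 g → 25.35 wt%.
Si in NaAlSiO4: molar mass 142.053 g/mol; 1×28.085 = 28.085 g → 19.77 wt%.
Difference = 25.35 − 19.77 = 5.58 percentage points.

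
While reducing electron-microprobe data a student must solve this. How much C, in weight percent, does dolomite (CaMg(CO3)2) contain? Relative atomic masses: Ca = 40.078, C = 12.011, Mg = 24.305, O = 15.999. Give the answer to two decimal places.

13.03 weight percent

M(CaMg(CO3)2) = 184.399 g/mol.
C contributes 2 × 12.011 = 24.022 g per mole.
24.022/184.399 = 0.1303 → 13.03%.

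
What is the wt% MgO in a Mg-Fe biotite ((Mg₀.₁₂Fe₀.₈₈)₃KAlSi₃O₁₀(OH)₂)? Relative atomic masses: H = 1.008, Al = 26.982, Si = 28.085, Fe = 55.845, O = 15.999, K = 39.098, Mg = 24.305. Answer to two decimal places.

2.90 wt%

Formula mass = 500.520 g/mol.
0.36 Mg → 0.3600 mol MgO per formula unit; M(MgO) = 40.304, so MgO mass = 14.509 g.
14.509/500.520 × 100 = 2.90 wt%.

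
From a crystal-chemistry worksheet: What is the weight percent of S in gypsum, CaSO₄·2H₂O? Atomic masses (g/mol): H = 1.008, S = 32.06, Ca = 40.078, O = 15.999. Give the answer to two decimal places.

18.62 weight percent

Molar mass of CaSO₄·2H₂O: 1*40.078 + 1*32.06 + 6*15.999 + 4*1.008 = 172.164 g/mol.
Mass of S per formula unit: 1 × 32.06 = 32.060 g.
Weight fraction S = 32.060 / 172.164 = 0.1862.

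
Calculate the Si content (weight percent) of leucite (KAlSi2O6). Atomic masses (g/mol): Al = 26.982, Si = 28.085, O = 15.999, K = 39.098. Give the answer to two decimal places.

25.74 weight percent

M(KAlSi2O6) = 218.244 g/mol.
Si contributes 2 × 28.085 = 56.170 g per mole.
56.170/218.244 = 0.2574 → 25.74%.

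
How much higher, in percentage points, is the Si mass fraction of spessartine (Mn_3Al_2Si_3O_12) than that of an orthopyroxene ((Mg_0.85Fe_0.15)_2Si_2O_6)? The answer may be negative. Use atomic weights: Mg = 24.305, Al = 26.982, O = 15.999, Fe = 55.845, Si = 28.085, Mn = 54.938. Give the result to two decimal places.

-9.70 percentage points

First mineral: 84.255 g Si in 495.021 g formula = 17.02 wt% Si.
Second mineral: 56.170 g Si in 210.236 g formula = 26.72 wt% Si.
17.02% − 26.72% gives a difference of -9.70 percentage points.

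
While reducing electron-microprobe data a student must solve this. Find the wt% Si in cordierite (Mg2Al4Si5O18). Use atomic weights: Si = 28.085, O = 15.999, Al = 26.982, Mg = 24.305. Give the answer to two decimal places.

24.01 weight percent

Formula mass = 2·24.305 + 4·26.982 + 5·28.085 + 18·15.999 = 584.945 g/mol, of which 140.425 g is Si.
So Si makes up 140.425/584.945 = 0.2401 of the mass, i.e. 24.01%.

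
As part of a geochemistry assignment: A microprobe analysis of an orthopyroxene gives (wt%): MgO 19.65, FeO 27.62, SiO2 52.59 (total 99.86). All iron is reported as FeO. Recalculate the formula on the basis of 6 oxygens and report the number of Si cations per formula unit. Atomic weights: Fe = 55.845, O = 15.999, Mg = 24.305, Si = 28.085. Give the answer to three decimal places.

2.003 Si apfu

MgO: 19.65/40.304 = 0.48754 mol → 0.48754 mol Mg, 0.48754 mol O.
FeO: 27.62/71.844 = 0.38444 mol → 0.38444 mol Fe, 0.38444 mol O.
SiO2: 52.59/60.083 = 0.87529 mol → 0.87529 mol Si, 1.75058 mol O.
Total oxygen = 2.62256 mol. Normalization factor = 6/2.62256 = 2.28784.
Si per 6 O = 0.87529 × 2.28784 = 2.003.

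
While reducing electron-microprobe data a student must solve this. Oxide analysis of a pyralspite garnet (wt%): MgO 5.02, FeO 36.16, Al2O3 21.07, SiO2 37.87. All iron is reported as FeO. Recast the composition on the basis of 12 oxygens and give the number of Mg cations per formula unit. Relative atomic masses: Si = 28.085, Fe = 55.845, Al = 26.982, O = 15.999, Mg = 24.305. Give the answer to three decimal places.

5.02 wt% MgO ÷ 40.304 g/mol = 0.12455 mol, giving 0.12455 Mg and 0.12455 O.
36.16 wt% FeO ÷ 71.844 g/mol = 0.50331 mol, giving 0.50331 Fe and 0.50331 O.
21.07 wt% Al2O3 ÷ 101.961 g/mol = 0.20665 mol, giving 0.41330 Al and 0.61995 O.
37.87 wt% SiO2 ÷ 60.083 g/mol = 0.63029 mol, giving 0.63029 Si and 1.26058 O.
Oxygen sums to 2.50839; scaling by 12/2.50839 = 4.78395 puts the formula on 12 O.
Mg: 0.12455 × 4.78395 = 0.596 atoms per formula unit.

0.596 Mg apfu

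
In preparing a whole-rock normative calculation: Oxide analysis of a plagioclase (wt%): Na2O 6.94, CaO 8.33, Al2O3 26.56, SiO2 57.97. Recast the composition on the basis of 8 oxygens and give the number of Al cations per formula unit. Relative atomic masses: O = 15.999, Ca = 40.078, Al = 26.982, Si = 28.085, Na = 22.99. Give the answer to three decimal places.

1.403 Al apfu

Na2O (M=61.979): mol = 0.11197; Na = 0.22394, O = 0.11197.
CaO (M=56.077): mol = 0.14855; Ca = 0.14855, O = 0.14855.
Al2O3 (M=101.961): mol = 0.26049; Al = 0.52098, O = 0.78147.
SiO2 (M=60.083): mol = 0.96483; Si = 0.96483, O = 1.92966.
ΣO = 2.97165; factor = 8/ΣO = 2.69211.
Al apfu = 0.52098 × 2.69211 = 1.403.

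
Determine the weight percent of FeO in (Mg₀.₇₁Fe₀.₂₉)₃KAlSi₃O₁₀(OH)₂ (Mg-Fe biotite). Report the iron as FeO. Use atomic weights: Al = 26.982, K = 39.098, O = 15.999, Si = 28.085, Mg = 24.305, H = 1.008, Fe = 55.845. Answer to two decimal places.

Molar mass of (Mg₀.₇₁Fe₀.₂₉)₃KAlSi₃O₁₀(OH)₂ = 2.13×24.305 + 0.87×55.845 + 1×39.098 + 1×26.982 + 3×28.085 + 12×15.999 + 2×1.008 = 444.694 g/mol.
Each formula unit contains 0.87 Fe, equivalent to 0.87/1 = 0.8700 mol FeO.
M(FeO) = 1×55.845 + 1×15.999 = 71.844 g/mol.
Mass of FeO per formula unit = 0.8700 × 71.844 = 62.504 g.
FeO wt% = 62.504 / 444.694 × 100 = 14.06%.

14.06 wt%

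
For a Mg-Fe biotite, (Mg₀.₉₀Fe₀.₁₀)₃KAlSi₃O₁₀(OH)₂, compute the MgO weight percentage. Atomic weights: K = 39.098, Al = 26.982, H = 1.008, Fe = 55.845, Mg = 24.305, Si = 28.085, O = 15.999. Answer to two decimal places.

25.50 wt%

Molar mass of (Mg₀.₉₀Fe₀.₁₀)₃KAlSi₃O₁₀(OH)₂ = 2.70×24.305 + 0.30×55.845 + 1×39.098 + 1×26.982 + 3×28.085 + 12×15.999 + 2×1.008 = 426.716 g/mol.
Each formula unit contains 2.70 Mg, equivalent to 2.70/1 = 2.7000 mol MgO.
M(MgO) = 1×24.305 + 1×15.999 = 40.304 g/mol.
Mass of MgO per formula unit = 2.7000 × 40.304 = 108.821 g.
MgO wt% = 108.821 / 426.716 × 100 = 25.50%.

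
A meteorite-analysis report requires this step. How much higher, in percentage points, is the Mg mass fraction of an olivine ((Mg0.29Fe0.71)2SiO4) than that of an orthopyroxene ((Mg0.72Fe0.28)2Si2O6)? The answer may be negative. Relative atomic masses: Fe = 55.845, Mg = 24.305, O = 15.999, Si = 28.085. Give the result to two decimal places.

M((Mg0.29Fe0.71)2SiO4) = 185.478 g/mol, so wt% Mg = 14.097/185.478 × 100 = 7.60%.
M((Mg0.72Fe0.28)2Si2O6) = 218.436 g/mol, so wt% Mg = 34.999/218.436 × 100 = 16.02%.
7.60 − 16.02 = -8.42 pp.

-8.42 percentage points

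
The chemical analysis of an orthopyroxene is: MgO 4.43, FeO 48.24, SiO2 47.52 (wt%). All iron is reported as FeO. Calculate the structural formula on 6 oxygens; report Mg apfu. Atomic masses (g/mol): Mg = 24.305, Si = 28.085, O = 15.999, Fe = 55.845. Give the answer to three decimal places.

0.279 Mg apfu

4.43 wt% MgO ÷ 40.304 g/mol = 0.10991 mol, giving 0.10991 Mg and 0.10991 O.
48.24 wt% FeO ÷ 71.844 g/mol = 0.67145 mol, giving 0.67145 Fe and 0.67145 O.
47.52 wt% SiO2 ÷ 60.083 g/mol = 0.79091 mol, giving 0.79091 Si and 1.58182 O.
Oxygen sums to 2.36318; scaling by 6/2.36318 = 2.53895 puts the formula on 6 O.
Mg: 0.10991 × 2.53895 = 0.279 atoms per formula unit.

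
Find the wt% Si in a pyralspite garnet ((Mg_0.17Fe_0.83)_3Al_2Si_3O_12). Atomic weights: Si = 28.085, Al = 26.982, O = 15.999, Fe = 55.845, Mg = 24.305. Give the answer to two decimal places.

M((Mg_0.17Fe_0.83)_3Al_2Si_3O_12) = 481.657 g/mol.
Si contributes 3 × 28.085 = 84.255 g per mole.
84.255/481.657 = 0.1749 → 17.49%.

17.49 mass %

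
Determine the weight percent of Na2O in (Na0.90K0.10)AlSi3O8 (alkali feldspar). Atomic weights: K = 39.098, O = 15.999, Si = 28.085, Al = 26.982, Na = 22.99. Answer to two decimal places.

10.57 wt%

M((Na0.90K0.10)AlSi3O8) = 263.830 g/mol; M(Na2O) = 61.979 g/mol.
Moles Na2O per formula unit = 0.90 Na ÷ 2 = 0.4500.
Na2O fraction = (0.4500 × 61.979) / 263.830 = 27.891/263.830 = 0.1057.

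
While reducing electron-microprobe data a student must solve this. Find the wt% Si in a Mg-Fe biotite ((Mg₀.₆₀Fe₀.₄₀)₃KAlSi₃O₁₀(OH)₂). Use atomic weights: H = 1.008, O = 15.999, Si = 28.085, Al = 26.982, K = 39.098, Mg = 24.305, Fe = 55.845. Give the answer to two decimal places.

Molar mass of (Mg₀.₆₀Fe₀.₄₀)₃KAlSi₃O₁₀(OH)₂: 1.80×24.305 + 1.20×55.845 + 1×39.098 + 1×26.982 + 3×28.085 + 12×15.999 + 2×1.008 = 455.102 g/mol.
Mass of Si per formula unit: 3 × 28.085 = 84.255 g.
Weight fraction Si = 84.255 / 455.102 = 0.1851.

18.51 wt%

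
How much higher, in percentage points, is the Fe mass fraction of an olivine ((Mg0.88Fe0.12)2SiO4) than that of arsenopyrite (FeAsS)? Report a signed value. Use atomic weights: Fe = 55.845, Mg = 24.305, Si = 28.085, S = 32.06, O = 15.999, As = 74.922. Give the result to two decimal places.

-25.26 percentage points

Fe in (Mg0.88Fe0.12)2SiO4: molar mass 148.261 g/mol; 0.24×55.845 = 13.403 g → 9.04 wt%.
Fe in FeAsS: molar mass 162.827 g/mol; 1×55.845 = 55.845 g → 34.30 wt%.
Difference = 9.04 − 34.30 = -25.26 percentage points.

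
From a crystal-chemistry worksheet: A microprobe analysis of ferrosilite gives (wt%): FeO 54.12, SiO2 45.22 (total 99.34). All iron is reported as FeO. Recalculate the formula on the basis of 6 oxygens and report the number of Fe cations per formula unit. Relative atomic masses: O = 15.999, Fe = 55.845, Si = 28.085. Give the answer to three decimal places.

FeO (M=71.844): mol = 0.75330; Fe = 0.75330, O = 0.75330.
SiO2 (M=60.083): mol = 0.75263; Si = 0.75263, O = 1.50526.
ΣO = 2.25856; factor = 6/ΣO = 2.65656.
Fe apfu = 0.75330 × 2.65656 = 2.001.

2.001 Fe apfu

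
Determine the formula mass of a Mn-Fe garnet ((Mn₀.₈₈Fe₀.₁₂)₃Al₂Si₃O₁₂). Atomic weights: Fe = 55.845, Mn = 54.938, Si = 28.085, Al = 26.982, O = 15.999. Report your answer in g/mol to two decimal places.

495.35 g/mol

M = 2.64·54.938 + 0.36·55.845 + 2·26.982 + 3·28.085 + 12·15.999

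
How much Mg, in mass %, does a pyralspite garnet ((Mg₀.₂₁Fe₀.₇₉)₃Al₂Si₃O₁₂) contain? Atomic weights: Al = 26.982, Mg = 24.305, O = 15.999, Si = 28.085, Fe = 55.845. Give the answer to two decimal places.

3.20 mass %

M((Mg₀.₂₁Fe₀.₇₉)₃Al₂Si₃O₁₂) = 477.872 g/mol.
Mg contributes 0.63 × 24.305 = 15.312 g per mole.
15.312/477.872 = 0.0320 → 3.20%.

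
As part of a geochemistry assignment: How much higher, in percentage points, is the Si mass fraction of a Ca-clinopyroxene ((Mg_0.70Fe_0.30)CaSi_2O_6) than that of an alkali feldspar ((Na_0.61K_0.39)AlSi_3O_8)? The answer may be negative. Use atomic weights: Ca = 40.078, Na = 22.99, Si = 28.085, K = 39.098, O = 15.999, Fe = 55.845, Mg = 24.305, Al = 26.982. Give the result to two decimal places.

-6.53 percentage points

M((Mg_0.70Fe_0.30)CaSi_2O_6) = 226.009 g/mol, so wt% Si = 56.170/226.009 × 100 = 24.85%.
M((Na_0.61K_0.39)AlSi_3O_8) = 268.501 g/mol, so wt% Si = 84.255/268.501 × 100 = 31.38%.
24.85 − 31.38 = -6.53 pp.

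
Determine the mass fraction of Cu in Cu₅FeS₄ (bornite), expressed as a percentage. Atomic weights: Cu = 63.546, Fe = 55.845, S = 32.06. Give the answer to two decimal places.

63.32 mass %

M(Cu₅FeS₄) = 501.815 g/mol.
Cu contributes 5 × 63.546 = 317.730 g per mole.
317.730/501.815 = 0.6332 → 63.32%.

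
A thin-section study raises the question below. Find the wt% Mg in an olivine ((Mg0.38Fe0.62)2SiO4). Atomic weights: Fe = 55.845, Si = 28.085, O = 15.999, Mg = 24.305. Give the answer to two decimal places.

10.27 wt%

Molar mass of (Mg0.38Fe0.62)2SiO4: 0.76*24.305 + 1.24*55.845 + 1*28.085 + 4*15.999 = 179.801 g/mol.
Mass of Mg per formula unit: 0.76 × 24.305 = 18.472 g.
Weight fraction Mg = 18.472 / 179.801 = 0.1027.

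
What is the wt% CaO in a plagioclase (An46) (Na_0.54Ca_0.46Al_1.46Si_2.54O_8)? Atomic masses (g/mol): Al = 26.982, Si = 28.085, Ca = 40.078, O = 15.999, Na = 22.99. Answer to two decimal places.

M(Na_0.54Ca_0.46Al_1.46Si_2.54O_8) = 269.572 g/mol; M(CaO) = 56.077 g/mol.
Moles CaO per formula unit = 0.46 Ca ÷ 1 = 0.4600.
CaO fraction = (0.4600 × 56.077) / 269.572 = 25.795/269.572 = 0.0957.

9.57 wt%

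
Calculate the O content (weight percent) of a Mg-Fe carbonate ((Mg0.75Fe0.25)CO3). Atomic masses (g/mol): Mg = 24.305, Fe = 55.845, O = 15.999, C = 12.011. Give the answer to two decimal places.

52.06 weight percent

Molar mass of (Mg0.75Fe0.25)CO3: 0.75·24.305 + 0.25·55.845 + 1·12.011 + 3·15.999 = 92.198 g/mol.
Mass of O per formula unit: 3 × 15.999 = 47.997 g.
Weight fraction O = 47.997 / 92.198 = 0.5206.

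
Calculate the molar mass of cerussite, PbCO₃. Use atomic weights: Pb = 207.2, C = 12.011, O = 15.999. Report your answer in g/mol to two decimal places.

267.21 g/mol

Pb: 1 × 207.2 = 207.2000
C: 1 × 12.011 = 12.0110
O: 3 × 15.999 = 47.9970
Summing the contributions gives the formula mass.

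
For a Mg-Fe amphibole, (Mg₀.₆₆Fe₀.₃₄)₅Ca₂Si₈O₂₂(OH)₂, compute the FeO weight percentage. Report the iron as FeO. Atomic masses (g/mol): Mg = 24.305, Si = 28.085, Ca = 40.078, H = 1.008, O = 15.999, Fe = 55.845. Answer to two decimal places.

14.10 wt%

M((Mg₀.₆₆Fe₀.₃₄)₅Ca₂Si₈O₂₂(OH)₂) = 865.971 g/mol; M(FeO) = 71.844 g/mol.
Moles FeO per formula unit = 1.70 Fe ÷ 1 = 1.7000.
FeO fraction = (1.7000 × 71.844) / 865.971 = 122.135/865.971 = 0.1410.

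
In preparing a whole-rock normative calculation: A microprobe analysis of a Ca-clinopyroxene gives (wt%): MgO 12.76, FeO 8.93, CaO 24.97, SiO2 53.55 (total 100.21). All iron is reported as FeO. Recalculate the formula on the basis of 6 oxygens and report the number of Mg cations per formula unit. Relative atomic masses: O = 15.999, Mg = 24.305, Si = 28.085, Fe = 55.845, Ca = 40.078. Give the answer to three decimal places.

12.76 wt% MgO ÷ 40.304 g/mol = 0.31659 mol, giving 0.31659 Mg and 0.31659 O.
8.93 wt% FeO ÷ 71.844 g/mol = 0.12430 mol, giving 0.12430 Fe and 0.12430 O.
24.97 wt% CaO ÷ 56.077 g/mol = 0.44528 mol, giving 0.44528 Ca and 0.44528 O.
53.55 wt% SiO2 ÷ 60.083 g/mol = 0.89127 mol, giving 0.89127 Si and 1.78254 O.
Oxygen sums to 2.66871; scaling by 6/2.66871 = 2.24828 puts the formula on 6 O.
Mg: 0.31659 × 2.24828 = 0.712 atoms per formula unit.

0.712 Mg apfu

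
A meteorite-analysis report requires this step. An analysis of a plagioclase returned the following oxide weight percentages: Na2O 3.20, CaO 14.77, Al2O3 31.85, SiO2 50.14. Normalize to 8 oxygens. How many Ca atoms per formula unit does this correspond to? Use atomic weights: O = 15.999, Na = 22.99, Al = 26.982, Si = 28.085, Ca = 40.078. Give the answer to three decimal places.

0.721 Ca apfu

Na2O: 3.20/61.979 = 0.05163 mol → 0.10326 mol Na, 0.05163 mol O.
CaO: 14.77/56.077 = 0.26339 mol → 0.26339 mol Ca, 0.26339 mol O.
Al2O3: 31.85/101.961 = 0.31237 mol → 0.62474 mol Al, 0.93711 mol O.
SiO2: 50.14/60.083 = 0.83451 mol → 0.83451 mol Si, 1.66902 mol O.
Total oxygen = 2.92115 mol. Normalization factor = 8/2.92115 = 2.73865.
Ca per 8 O = 0.26339 × 2.73865 = 0.721.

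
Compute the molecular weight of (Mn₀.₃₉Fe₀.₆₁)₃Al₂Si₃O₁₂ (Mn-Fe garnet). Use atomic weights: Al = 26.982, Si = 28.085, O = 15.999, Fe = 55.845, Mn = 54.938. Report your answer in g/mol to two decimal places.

496.68 g/mol

M = 1.17×54.938 + 1.83×55.845 + 2×26.982 + 3×28.085 + 12×15.999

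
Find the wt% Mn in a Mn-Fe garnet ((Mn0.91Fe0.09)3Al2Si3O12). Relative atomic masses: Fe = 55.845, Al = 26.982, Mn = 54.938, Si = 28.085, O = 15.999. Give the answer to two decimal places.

30.28 wt%

M((Mn0.91Fe0.09)3Al2Si3O12) = 495.266 g/mol.
Mn contributes 2.73 × 54.938 = 149.981 g per mole.
149.981/495.266 = 0.3028 → 30.28%.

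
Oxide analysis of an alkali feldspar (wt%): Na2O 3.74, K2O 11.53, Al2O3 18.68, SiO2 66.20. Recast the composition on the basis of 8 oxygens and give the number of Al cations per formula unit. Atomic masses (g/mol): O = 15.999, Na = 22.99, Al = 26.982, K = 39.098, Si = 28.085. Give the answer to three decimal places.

0.998 Al apfu

Na2O (M=61.979): mol = 0.06034; Na = 0.12068, O = 0.06034.
K2O (M=94.195): mol = 0.12241; K = 0.24482, O = 0.12241.
Al2O3 (M=101.961): mol = 0.18321; Al = 0.36642, O = 0.54963.
SiO2 (M=60.083): mol = 1.10181; Si = 1.10181, O = 2.20362.
ΣO = 2.93600; factor = 8/ΣO = 2.72480.
Al apfu = 0.36642 × 2.72480 = 0.998.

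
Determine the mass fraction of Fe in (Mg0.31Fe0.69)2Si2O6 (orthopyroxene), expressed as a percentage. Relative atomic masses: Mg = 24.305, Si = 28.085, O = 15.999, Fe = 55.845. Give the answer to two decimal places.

31.55 mass %

Formula mass = 0.62×24.305 + 1.38×55.845 + 2×28.085 + 6×15.999 = 244.299 g/mol, of which 77.066 g is Fe.
So Fe makes up 77.066/244.299 = 0.3155 of the mass, i.e. 31.55%.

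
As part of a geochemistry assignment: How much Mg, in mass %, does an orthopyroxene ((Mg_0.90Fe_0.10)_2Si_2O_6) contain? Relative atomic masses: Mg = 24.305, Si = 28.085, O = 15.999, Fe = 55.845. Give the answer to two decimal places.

Molar mass of (Mg_0.90Fe_0.10)_2Si_2O_6: 1.80×24.305 + 0.20×55.845 + 2×28.085 + 6×15.999 = 207.082 g/mol.
Mass of Mg per formula unit: 1.80 × 24.305 = 43.749 g.
Weight fraction Mg = 43.749 / 207.082 = 0.2113.

21.13 mass %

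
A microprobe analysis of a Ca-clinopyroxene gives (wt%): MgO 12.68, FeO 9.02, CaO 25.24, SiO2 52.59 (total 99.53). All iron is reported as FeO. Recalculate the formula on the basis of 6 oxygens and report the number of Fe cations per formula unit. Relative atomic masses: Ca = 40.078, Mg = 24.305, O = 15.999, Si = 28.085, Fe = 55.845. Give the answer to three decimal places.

0.285 Fe apfu

12.68 wt% MgO ÷ 40.304 g/mol = 0.31461 mol, giving 0.31461 Mg and 0.31461 O.
9.02 wt% FeO ÷ 71.844 g/mol = 0.12555 mol, giving 0.12555 Fe and 0.12555 O.
25.24 wt% CaO ÷ 56.077 g/mol = 0.45010 mol, giving 0.45010 Ca and 0.45010 O.
52.59 wt% SiO2 ÷ 60.083 g/mol = 0.87529 mol, giving 0.87529 Si and 1.75058 O.
Oxygen sums to 2.64084; scaling by 6/2.64084 = 2.27200 puts the formula on 6 O.
Fe: 0.12555 × 2.27200 = 0.285 atoms per formula unit.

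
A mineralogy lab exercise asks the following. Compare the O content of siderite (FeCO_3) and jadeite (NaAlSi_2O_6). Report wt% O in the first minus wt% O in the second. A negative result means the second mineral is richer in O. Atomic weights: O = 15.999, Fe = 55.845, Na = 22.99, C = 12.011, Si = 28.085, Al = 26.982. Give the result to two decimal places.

-6.06 percentage points

First mineral: 47.997 g O in 115.853 g formula = 41.43 wt% O.
Second mineral: 95.994 g O in 202.136 g formula = 47.49 wt% O.
41.43% − 47.49% gives a difference of -6.06 percentage points.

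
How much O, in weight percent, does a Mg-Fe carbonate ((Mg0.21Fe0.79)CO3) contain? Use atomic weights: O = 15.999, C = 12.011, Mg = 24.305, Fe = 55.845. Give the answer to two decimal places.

M((Mg0.21Fe0.79)CO3) = 109.230 g/mol.
O contributes 3 × 15.999 = 47.997 g per mole.
47.997/109.230 = 0.4394 → 43.94%.

43.94 weight percent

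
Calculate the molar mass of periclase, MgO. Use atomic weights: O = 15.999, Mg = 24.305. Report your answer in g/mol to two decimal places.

The formula mass is the sum 1*24.305 + 1*15.999.

40.30 g/mol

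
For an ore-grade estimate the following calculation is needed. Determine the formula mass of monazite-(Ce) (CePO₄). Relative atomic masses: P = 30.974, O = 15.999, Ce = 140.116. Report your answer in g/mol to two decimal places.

The formula mass is the sum 1(140.116) + 1(30.974) + 4(15.999).

235.09 g/mol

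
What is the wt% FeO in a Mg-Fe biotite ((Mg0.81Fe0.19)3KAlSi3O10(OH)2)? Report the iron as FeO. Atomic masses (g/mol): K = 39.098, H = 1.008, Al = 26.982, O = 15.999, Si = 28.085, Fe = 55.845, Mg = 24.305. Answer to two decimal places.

9.41 wt%

Molar mass of (Mg0.81Fe0.19)3KAlSi3O10(OH)2 = 2.43·24.305 + 0.57·55.845 + 1·39.098 + 1·26.982 + 3·28.085 + 12·15.999 + 2·1.008 = 435.232 g/mol.
Each formula unit contains 0.57 Fe, equivalent to 0.57/1 = 0.5700 mol FeO.
M(FeO) = 1×55.845 + 1×15.999 = 71.844 g/mol.
Mass of FeO per formula unit = 0.5700 × 71.844 = 40.951 g.
FeO wt% = 40.951 / 435.232 × 100 = 9.41%.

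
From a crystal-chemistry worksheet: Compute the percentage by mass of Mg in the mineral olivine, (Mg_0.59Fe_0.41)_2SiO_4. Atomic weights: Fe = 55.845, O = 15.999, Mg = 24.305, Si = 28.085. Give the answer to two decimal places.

17.22 mass %

M((Mg_0.59Fe_0.41)_2SiO_4) = 166.554 g/mol.
Mg contributes 1.18 × 24.305 = 28.680 g per mole.
28.680/166.554 = 0.1722 → 17.22%.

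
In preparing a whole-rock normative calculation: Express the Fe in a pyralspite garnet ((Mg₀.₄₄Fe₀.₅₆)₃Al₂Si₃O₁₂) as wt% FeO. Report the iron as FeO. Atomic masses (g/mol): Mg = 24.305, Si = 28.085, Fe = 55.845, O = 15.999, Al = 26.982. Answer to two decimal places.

26.46 wt%

Formula mass = 456.109 g/mol.
1.68 Fe → 1.6800 mol FeO per formula unit; M(FeO) = 71.844, so FeO mass = 120.698 g.
120.698/456.109 × 100 = 26.46 wt%.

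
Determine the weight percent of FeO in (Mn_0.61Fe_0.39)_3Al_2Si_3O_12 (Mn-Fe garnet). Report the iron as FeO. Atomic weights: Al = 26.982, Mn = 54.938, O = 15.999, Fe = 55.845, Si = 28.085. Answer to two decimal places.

16.94 wt%

Formula mass = 496.082 g/mol.
1.17 Fe → 1.1700 mol FeO per formula unit; M(FeO) = 71.844, so FeO mass = 84.057 g.
84.057/496.082 × 100 = 16.94 wt%.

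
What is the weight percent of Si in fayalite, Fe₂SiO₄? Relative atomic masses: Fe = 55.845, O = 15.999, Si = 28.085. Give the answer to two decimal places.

13.78 wt%

M(Fe₂SiO₄) = 203.771 g/mol.
Si contributes 1 × 28.085 = 28.085 g per mole.
28.085/203.771 = 0.1378 → 13.78%.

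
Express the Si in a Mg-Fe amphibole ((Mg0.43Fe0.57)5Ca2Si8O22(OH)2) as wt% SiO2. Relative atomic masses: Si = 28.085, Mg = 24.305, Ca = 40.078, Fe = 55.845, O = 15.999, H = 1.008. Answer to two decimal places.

M((Mg0.43Fe0.57)5Ca2Si8O22(OH)2) = 902.242 g/mol; M(SiO2) = 60.083 g/mol.
Moles SiO2 per formula unit = 8 Si ÷ 1 = 8.0000.
SiO2 fraction = (8.0000 × 60.083) / 902.242 = 480.664/902.242 = 0.5327.

53.27 wt%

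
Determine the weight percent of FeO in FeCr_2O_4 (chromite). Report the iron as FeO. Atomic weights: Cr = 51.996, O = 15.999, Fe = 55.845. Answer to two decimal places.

M(FeCr_2O_4) = 223.833 g/mol; M(FeO) = 71.844 g/mol.
Moles FeO per formula unit = 1 Fe ÷ 1 = 1.0000.
FeO fraction = (1.0000 × 71.844) / 223.833 = 71.844/223.833 = 0.3210.

32.10 wt%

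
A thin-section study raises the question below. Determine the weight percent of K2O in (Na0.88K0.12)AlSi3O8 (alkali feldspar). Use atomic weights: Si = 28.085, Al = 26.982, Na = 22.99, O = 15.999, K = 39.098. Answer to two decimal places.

Molar mass of (Na0.88K0.12)AlSi3O8 = 0.88×22.99 + 0.12×39.098 + 1×26.982 + 3×28.085 + 8×15.999 = 264.152 g/mol.
Each formula unit contains 0.12 K, equivalent to 0.12/2 = 0.0600 mol K2O.
M(K2O) = 2×39.098 + 1×15.999 = 94.195 g/mol.
Mass of K2O per formula unit = 0.0600 × 94.195 = 5.652 g.
K2O wt% = 5.652 / 264.152 × 100 = 2.14%.

2.14 wt%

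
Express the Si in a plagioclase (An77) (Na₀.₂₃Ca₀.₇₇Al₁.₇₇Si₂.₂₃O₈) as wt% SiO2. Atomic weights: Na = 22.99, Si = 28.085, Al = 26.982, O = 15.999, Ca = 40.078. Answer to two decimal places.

Molar mass of Na₀.₂₃Ca₀.₇₇Al₁.₇₇Si₂.₂₃O₈ = 0.23×22.99 + 0.77×40.078 + 1.77×26.982 + 2.23×28.085 + 8×15.999 = 274.527 g/mol.
Each formula unit contains 2.23 Si, equivalent to 2.23/1 = 2.2300 mol SiO2.
M(SiO2) = 1×28.085 + 2×15.999 = 60.083 g/mol.
Mass of SiO2 per formula unit = 2.2300 × 60.083 = 133.985 g.
SiO2 wt% = 133.985 / 274.527 × 100 = 48.81%.

48.81 wt%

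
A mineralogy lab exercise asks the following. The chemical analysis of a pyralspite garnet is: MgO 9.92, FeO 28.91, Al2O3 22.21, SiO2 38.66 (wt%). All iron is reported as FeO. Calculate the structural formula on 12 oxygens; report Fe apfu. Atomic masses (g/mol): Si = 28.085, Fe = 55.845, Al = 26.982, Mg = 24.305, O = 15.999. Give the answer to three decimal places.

MgO: 9.92/40.304 = 0.24613 mol → 0.24613 mol Mg, 0.24613 mol O.
FeO: 28.91/71.844 = 0.40240 mol → 0.40240 mol Fe, 0.40240 mol O.
Al2O3: 22.21/101.961 = 0.21783 mol → 0.43566 mol Al, 0.65349 mol O.
SiO2: 38.66/60.083 = 0.64344 mol → 0.64344 mol Si, 1.28688 mol O.
Total oxygen = 2.58890 mol. Normalization factor = 12/2.58890 = 4.63517.
Fe per 12 O = 0.40240 × 4.63517 = 1.865.

1.865 Fe apfu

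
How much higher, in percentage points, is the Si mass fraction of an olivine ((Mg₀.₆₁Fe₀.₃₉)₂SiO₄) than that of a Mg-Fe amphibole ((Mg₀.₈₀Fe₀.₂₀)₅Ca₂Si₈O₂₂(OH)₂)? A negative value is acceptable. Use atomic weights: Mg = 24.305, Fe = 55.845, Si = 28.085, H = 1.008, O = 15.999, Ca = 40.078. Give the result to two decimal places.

-9.63 percentage points

M((Mg₀.₆₁Fe₀.₃₉)₂SiO₄) = 165.292 g/mol, so wt% Si = 28.085/165.292 × 100 = 16.99%.
M((Mg₀.₈₀Fe₀.₂₀)₅Ca₂Si₈O₂₂(OH)₂) = 843.893 g/mol, so wt% Si = 224.680/843.893 × 100 = 26.62%.
16.99 − 26.62 = -9.63 pp.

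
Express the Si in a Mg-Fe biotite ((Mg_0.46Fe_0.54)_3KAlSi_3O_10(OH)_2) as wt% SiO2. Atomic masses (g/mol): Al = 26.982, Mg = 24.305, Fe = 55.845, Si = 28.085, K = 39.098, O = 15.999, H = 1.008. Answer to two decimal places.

38.49 wt%

Molar mass of (Mg_0.46Fe_0.54)_3KAlSi_3O_10(OH)_2 = 1.38·24.305 + 1.62·55.845 + 1·39.098 + 1·26.982 + 3·28.085 + 12·15.999 + 2·1.008 = 468.349 g/mol.
Each formula unit contains 3 Si, equivalent to 3/1 = 3.0000 mol SiO2.
M(SiO2) = 1×28.085 + 2×15.999 = 60.083 g/mol.
Mass of SiO2 per formula unit = 3.0000 × 60.083 = 180.249 g.
SiO2 wt% = 180.249 / 468.349 × 100 = 38.49%.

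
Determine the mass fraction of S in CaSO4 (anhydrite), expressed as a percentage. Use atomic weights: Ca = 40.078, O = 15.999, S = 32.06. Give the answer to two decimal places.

23.55 wt%

Formula mass = 1·40.078 + 1·32.06 + 4·15.999 = 136.134 g/mol, of which 32.060 g is S.
So S makes up 32.060/136.134 = 0.2355 of the mass, i.e. 23.55%.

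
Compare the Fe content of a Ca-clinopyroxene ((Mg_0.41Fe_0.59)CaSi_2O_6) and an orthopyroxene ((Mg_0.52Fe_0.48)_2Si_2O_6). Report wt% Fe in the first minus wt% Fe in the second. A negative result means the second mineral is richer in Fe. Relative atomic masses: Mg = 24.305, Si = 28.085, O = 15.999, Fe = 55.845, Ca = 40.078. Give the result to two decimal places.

Fe in (Mg_0.41Fe_0.59)CaSi_2O_6: molar mass 235.156 g/mol; 0.59×55.845 = 32.949 g → 14.01 wt%.
Fe in (Mg_0.52Fe_0.48)_2Si_2O_6: molar mass 231.052 g/mol; 0.96×55.845 = 53.611 g → 23.20 wt%.
Difference = 14.01 − 23.20 = -9.19 percentage points.

-9.19 percentage points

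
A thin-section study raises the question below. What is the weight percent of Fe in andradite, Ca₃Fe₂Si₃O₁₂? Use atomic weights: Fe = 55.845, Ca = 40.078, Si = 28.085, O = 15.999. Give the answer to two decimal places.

Formula mass = 3·40.078 + 2·55.845 + 3·28.085 + 12·15.999 = 508.167 g/mol, of which 111.690 g is Fe.
So Fe makes up 111.690/508.167 = 0.2198 of the mass, i.e. 21.98%.

21.98 mass %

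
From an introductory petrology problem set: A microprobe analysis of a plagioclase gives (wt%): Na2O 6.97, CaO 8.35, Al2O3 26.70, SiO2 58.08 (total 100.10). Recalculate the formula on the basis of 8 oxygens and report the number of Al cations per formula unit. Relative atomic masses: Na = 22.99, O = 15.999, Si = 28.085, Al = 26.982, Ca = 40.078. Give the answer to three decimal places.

Na2O (M=61.979): mol = 0.11246; Na = 0.22492, O = 0.11246.
CaO (M=56.077): mol = 0.14890; Ca = 0.14890, O = 0.14890.
Al2O3 (M=101.961): mol = 0.26186; Al = 0.52372, O = 0.78558.
SiO2 (M=60.083): mol = 0.96666; Si = 0.96666, O = 1.93332.
ΣO = 2.98026; factor = 8/ΣO = 2.68433.
Al apfu = 0.52372 × 2.68433 = 1.406.

1.406 Al apfu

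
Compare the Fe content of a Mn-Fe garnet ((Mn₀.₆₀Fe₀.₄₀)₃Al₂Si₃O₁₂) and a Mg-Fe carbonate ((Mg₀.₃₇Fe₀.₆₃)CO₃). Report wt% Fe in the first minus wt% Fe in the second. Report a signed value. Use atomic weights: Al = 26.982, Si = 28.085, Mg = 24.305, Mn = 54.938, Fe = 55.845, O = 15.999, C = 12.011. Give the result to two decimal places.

M((Mn₀.₆₀Fe₀.₄₀)₃Al₂Si₃O₁₂) = 496.109 g/mol, so wt% Fe = 67.014/496.109 × 100 = 13.51%.
M((Mg₀.₃₇Fe₀.₆₃)CO₃) = 104.183 g/mol, so wt% Fe = 35.182/104.183 × 100 = 33.77%.
13.51 − 33.77 = -20.26 pp.

-20.26 percentage points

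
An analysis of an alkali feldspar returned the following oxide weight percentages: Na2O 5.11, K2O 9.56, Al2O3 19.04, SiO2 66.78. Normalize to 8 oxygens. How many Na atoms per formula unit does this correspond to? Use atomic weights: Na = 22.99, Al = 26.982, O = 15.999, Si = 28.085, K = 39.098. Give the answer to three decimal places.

0.445 Na apfu

5.11 wt% Na2O ÷ 61.979 g/mol = 0.08245 mol, giving 0.16490 Na and 0.08245 O.
9.56 wt% K2O ÷ 94.195 g/mol = 0.10149 mol, giving 0.20298 K and 0.10149 O.
19.04 wt% Al2O3 ÷ 101.961 g/mol = 0.18674 mol, giving 0.37348 Al and 0.56022 O.
66.78 wt% SiO2 ÷ 60.083 g/mol = 1.11146 mol, giving 1.11146 Si and 2.22292 O.
Oxygen sums to 2.96708; scaling by 8/2.96708 = 2.69625 puts the formula on 8 O.
Na: 0.16490 × 2.69625 = 0.445 atoms per formula unit.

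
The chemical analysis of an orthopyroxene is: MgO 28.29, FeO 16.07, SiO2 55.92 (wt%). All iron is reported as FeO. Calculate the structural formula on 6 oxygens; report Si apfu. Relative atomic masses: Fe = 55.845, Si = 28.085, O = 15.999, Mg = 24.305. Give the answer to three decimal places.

28.29 wt% MgO ÷ 40.304 g/mol = 0.70192 mol, giving 0.70192 Mg and 0.70192 O.
16.07 wt% FeO ÷ 71.844 g/mol = 0.22368 mol, giving 0.22368 Fe and 0.22368 O.
55.92 wt% SiO2 ÷ 60.083 g/mol = 0.93071 mol, giving 0.93071 Si and 1.86142 O.
Oxygen sums to 2.78702; scaling by 6/2.78702 = 2.15284 puts the formula on 6 O.
Si: 0.93071 × 2.15284 = 2.004 atoms per formula unit.

2.004 Si apfu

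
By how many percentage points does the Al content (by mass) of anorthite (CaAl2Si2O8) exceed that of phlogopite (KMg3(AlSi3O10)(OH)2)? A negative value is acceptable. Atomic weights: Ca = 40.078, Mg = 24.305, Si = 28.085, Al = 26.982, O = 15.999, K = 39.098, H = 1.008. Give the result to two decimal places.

M(CaAl2Si2O8) = 278.204 g/mol, so wt% Al = 53.964/278.204 × 100 = 19.40%.
M(KMg3(AlSi3O10)(OH)2) = 417.254 g/mol, so wt% Al = 26.982/417.254 × 100 = 6.47%.
19.40 − 6.47 = 12.93 pp.

12.93 percentage points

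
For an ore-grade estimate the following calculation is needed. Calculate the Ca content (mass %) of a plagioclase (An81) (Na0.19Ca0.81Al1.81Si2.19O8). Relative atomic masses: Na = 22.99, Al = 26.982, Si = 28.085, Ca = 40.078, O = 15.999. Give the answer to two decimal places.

Formula mass = 0.19·22.99 + 0.81·40.078 + 1.81·26.982 + 2.19·28.085 + 8·15.999 = 275.167 g/mol, of which 32.463 g is Ca.
So Ca makes up 32.463/275.167 = 0.1180 of the mass, i.e. 11.80%.

11.80 mass %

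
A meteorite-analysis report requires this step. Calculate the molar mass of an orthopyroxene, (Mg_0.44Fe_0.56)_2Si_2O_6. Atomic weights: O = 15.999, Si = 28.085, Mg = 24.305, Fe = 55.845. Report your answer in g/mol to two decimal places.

236.10 g/mol

The formula mass is the sum 0.88(24.305) + 1.12(55.845) + 2(28.085) + 6(15.999).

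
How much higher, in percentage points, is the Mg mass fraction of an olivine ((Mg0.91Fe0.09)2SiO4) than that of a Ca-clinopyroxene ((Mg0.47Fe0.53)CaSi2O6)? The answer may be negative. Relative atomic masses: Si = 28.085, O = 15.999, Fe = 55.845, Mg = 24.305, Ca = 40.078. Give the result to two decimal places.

M((Mg0.91Fe0.09)2SiO4) = 146.368 g/mol, so wt% Mg = 44.235/146.368 × 100 = 30.22%.
M((Mg0.47Fe0.53)CaSi2O6) = 233.263 g/mol, so wt% Mg = 11.423/233.263 × 100 = 4.90%.
30.22 − 4.90 = 25.32 pp.

25.32 percentage points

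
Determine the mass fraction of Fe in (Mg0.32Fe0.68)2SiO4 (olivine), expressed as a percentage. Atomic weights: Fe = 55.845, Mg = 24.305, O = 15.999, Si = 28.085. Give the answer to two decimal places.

M((Mg0.32Fe0.68)2SiO4) = 183.585 g/mol.
Fe contributes 1.36 × 55.845 = 75.949 g per mole.
75.949/183.585 = 0.4137 → 41.37%.

41.37 mass %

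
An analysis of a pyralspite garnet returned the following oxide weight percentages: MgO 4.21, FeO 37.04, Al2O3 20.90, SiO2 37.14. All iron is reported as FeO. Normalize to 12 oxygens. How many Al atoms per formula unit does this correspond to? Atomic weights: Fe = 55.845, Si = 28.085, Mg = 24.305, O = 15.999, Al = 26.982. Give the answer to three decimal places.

1.991 Al apfu

MgO: 4.21/40.304 = 0.10446 mol → 0.10446 mol Mg, 0.10446 mol O.
FeO: 37.04/71.844 = 0.51556 mol → 0.51556 mol Fe, 0.51556 mol O.
Al2O3: 20.90/101.961 = 0.20498 mol → 0.40996 mol Al, 0.61494 mol O.
SiO2: 37.14/60.083 = 0.61814 mol → 0.61814 mol Si, 1.23628 mol O.
Total oxygen = 2.47124 mol. Normalization factor = 12/2.47124 = 4.85586.
Al per 12 O = 0.40996 × 4.85586 = 1.991.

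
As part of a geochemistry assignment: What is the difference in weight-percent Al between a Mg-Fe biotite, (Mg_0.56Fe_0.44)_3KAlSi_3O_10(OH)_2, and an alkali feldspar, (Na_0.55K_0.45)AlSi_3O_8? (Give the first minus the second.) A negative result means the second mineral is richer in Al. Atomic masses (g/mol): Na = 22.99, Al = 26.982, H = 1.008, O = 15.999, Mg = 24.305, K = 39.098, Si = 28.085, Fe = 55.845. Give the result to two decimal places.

-4.13 percentage points

M((Mg_0.56Fe_0.44)_3KAlSi_3O_10(OH)_2) = 458.887 g/mol, so wt% Al = 26.982/458.887 × 100 = 5.88%.
M((Na_0.55K_0.45)AlSi_3O_8) = 269.468 g/mol, so wt% Al = 26.982/269.468 × 100 = 10.01%.
5.88 − 10.01 = -4.13 pp.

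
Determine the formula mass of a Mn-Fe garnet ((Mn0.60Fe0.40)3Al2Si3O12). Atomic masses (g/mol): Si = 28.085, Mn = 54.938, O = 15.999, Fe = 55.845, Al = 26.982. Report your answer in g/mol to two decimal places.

496.11 g/mol

Mn: 1.80 × 54.938 = 98.8884
Fe: 1.20 × 55.845 = 67.0140
Al: 2 × 26.982 = 53.9640
Si: 3 × 28.085 = 84.2550
O: 12 × 15.999 = 191.9880
Summing the contributions gives the formula mass.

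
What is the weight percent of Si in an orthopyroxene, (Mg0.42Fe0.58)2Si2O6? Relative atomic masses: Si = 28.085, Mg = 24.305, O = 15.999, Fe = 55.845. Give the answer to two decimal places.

23.66 mass %

Formula mass = 0.84·24.305 + 1.16·55.845 + 2·28.085 + 6·15.999 = 237.360 g/mol, of which 56.170 g is Si.
So Si makes up 56.170/237.360 = 0.2366 of the mass, i.e. 23.66%.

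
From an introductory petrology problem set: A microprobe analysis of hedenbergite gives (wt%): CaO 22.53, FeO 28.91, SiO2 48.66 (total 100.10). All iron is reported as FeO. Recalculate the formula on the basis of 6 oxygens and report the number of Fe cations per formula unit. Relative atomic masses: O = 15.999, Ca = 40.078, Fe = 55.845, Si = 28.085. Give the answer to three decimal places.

0.996 Fe apfu

CaO: 22.53/56.077 = 0.40177 mol → 0.40177 mol Ca, 0.40177 mol O.
FeO: 28.91/71.844 = 0.40240 mol → 0.40240 mol Fe, 0.40240 mol O.
SiO2: 48.66/60.083 = 0.80988 mol → 0.80988 mol Si, 1.61976 mol O.
Total oxygen = 2.42393 mol. Normalization factor = 6/2.42393 = 2.47532.
Fe per 6 O = 0.40240 × 2.47532 = 0.996.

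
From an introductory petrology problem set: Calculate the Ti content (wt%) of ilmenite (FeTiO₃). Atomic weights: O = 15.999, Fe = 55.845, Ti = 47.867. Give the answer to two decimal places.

Molar mass of FeTiO₃: 1*55.845 + 1*47.867 + 3*15.999 = 151.709 g/mol.
Mass of Ti per formula unit: 1 × 47.867 = 47.867 g.
Weight fraction Ti = 47.867 / 151.709 = 0.3155.

31.55 wt%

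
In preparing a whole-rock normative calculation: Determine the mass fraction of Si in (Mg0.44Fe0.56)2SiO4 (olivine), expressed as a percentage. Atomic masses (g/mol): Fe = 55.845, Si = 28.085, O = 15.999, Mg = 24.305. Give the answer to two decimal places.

15.96 wt%

M((Mg0.44Fe0.56)2SiO4) = 176.016 g/mol.
Si contributes 1 × 28.085 = 28.085 g per mole.
28.085/176.016 = 0.1596 → 15.96%.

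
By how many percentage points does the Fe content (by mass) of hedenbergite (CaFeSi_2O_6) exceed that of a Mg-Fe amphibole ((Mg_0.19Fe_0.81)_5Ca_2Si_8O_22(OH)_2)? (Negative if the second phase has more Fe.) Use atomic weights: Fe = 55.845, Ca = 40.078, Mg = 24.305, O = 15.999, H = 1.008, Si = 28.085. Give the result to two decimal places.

-1.55 percentage points

First mineral: 55.845 g Fe in 248.087 g formula = 22.51 wt% Fe.
Second mineral: 226.172 g Fe in 940.090 g formula = 24.06 wt% Fe.
22.51% − 24.06% gives a difference of -1.55 percentage points.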